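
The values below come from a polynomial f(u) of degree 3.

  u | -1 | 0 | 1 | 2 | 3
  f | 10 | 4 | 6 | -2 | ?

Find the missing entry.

-38

The 4 known values determine f uniquely (degree ≤ 3).
L_0(3) = (3)·(2)·(1)/[(-1)·(-2)·(-3)] = -1
L_1(3) = (4)·(2)·(1)/[(1)·(-1)·(-2)] = 4
L_2(3) = (4)·(3)·(1)/[(2)·(1)·(-1)] = -6
L_3(3) = (4)·(3)·(2)/[(3)·(2)·(1)] = 4
Sum: 10·(-1) + 4·(4) + 6·(-6) + (-2)·(4) = -38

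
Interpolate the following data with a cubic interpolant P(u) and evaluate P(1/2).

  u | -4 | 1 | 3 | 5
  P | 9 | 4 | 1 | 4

1159/224

L_0(1/2) = (-1/2)·(-5/2)·(-9/2)/[(-5)·(-7)·(-9)] = 1/56
L_1(1/2) = (9/2)·(-5/2)·(-9/2)/[(5)·(-2)·(-4)] = 81/64
L_2(1/2) = (9/2)·(-1/2)·(-9/2)/[(7)·(2)·(-2)] = -81/224
L_3(1/2) = (9/2)·(-1/2)·(-5/2)/[(9)·(4)·(2)] = 5/64
Sum: 9·(1/56) + 4·(81/64) + 1·(-81/224) + 4·(5/64) = 1159/224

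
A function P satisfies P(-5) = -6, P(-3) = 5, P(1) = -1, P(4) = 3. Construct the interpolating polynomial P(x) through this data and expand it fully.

Build the Lagrange basis polynomials:
L_0(x) = (x + 3)(x - 1)(x - 4) / [-108] = -(1/108)x^3 + (1/54)x^2 + (11/108)x - 1/9
L_1(x) = (x + 5)(x - 1)(x - 4) / [56] = (1/56)x^3 - (3/8)x + 5/14
L_2(x) = (x + 5)(x + 3)(x - 4) / [-72] = -(1/72)x^3 - (1/18)x^2 + (17/72)x + 5/6
L_3(x) = (x + 5)(x + 3)(x - 1) / [189] = (1/189)x^3 + (1/27)x^2 + (1/27)x - 5/63
P(x) = (-6)·L_0 + 5·L_1 + (-1)·L_2 + 3·L_3
  (-6)·L_0(x) = (1/18)x^3 - (1/9)x^2 - (11/18)x + 2/3
  5·L_1(x) = (5/56)x^3 - (15/8)x + 25/14
  (-1)·L_2(x) = (1/72)x^3 + (1/18)x^2 - (17/72)x - 5/6
  3·L_3(x) = (1/63)x^3 + (1/9)x^2 + (1/9)x - 5/21
Adding term by term: (11/63)x^3 + (1/18)x^2 - (47/18)x + 29/21

P(x) = (11/63)x^3 + (1/18)x^2 - (47/18)x + 29/21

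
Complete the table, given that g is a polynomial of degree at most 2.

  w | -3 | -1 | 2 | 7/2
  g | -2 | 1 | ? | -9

-241/78

The 3 known values determine g uniquely (degree ≤ 2).
Evaluate each Lagrange basis at w = 2:
L_0(2) = (3)·(-3/2)/[(-2)·(-13/2)] = -9/26
L_1(2) = (5)·(-3/2)/[(2)·(-9/2)] = 5/6
L_2(2) = (5)·(3)/[(13/2)·(9/2)] = 20/39
Sum: (-2)·(-9/26) + 1·(5/6) + (-9)·(20/39) = -241/78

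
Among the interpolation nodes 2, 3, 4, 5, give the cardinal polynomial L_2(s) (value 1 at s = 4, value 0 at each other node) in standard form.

L_2(s) = (s - 2)(s - 3)(s - 5) / [(2)·(1)·(-1)]
       = (s^3 - 10s^2 + 31s - 30) / (-2)

L_2(s) = -(1/2)s^3 + 5s^2 - (31/2)s + 15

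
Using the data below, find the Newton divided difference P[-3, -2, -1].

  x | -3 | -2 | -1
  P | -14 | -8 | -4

P[-3,-2] = (-8 - (-14)) / (-2 - (-3)) = 6
P[-2,-1] = (-4 - (-8)) / (-1 - (-2)) = 4
P[-3,-2,-1] = (4 - 6) / (-1 - (-3)) = -1

-1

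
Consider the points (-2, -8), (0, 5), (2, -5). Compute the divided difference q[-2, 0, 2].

-23/8

q[-2,0] = (5 - (-8)) / (0 - (-2)) = 13/2
q[0,2] = (-5 - 5) / (2 - 0) = -5
q[-2,0,2] = (-5 - 13/2) / (2 - (-2)) = -23/8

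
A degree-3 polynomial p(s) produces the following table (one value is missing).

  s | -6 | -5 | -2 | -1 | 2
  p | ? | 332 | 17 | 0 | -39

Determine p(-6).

The 4 known values determine p uniquely (degree ≤ 3).
Evaluate each Lagrange basis at s = -6:
L_0(-6) = (-4)·(-5)·(-8)/[(-3)·(-4)·(-7)] = 40/21
L_1(-6) = (-1)·(-5)·(-8)/[(3)·(-1)·(-4)] = -10/3
L_2(-6) = (-1)·(-4)·(-8)/[(4)·(1)·(-3)] = 8/3
L_3(-6) = (-1)·(-4)·(-5)/[(7)·(4)·(3)] = -5/21
Sum: 332·(40/21) + 17·(-10/3) + 0 + (-39)·(-5/21) = 585

585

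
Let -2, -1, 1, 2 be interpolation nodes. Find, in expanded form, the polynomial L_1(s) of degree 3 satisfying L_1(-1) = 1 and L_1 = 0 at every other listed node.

L_1(s) = (s + 2)(s - 1)(s - 2) / [(1)·(-2)·(-3)]
       = (s^3 - s^2 - 4s + 4) / (6)

L_1(s) = (1/6)s^3 - (1/6)s^2 - (2/3)s + 2/3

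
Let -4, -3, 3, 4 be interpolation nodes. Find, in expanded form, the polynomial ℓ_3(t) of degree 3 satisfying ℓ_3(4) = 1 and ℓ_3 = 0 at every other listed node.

ℓ_3(t) = (t + 4)(t + 3)(t - 3) / [(8)·(7)·(1)]
       = (t^3 + 4t^2 - 9t - 36) / (56)

ℓ_3(t) = (1/56)t^3 + (1/14)t^2 - (9/56)t - 9/14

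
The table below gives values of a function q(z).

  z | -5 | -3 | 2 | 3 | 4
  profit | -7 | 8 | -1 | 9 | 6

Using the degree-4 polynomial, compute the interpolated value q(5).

-544/21

Evaluate each Lagrange basis at z = 5:
L_0(5) = (8)·(3)·(2)·(1)/[(-2)·(-7)·(-8)·(-9)] = 1/21
L_1(5) = (10)·(3)·(2)·(1)/[(2)·(-5)·(-6)·(-7)] = -1/7
L_2(5) = (10)·(8)·(2)·(1)/[(7)·(5)·(-1)·(-2)] = 16/7
L_3(5) = (10)·(8)·(3)·(1)/[(8)·(6)·(1)·(-1)] = -5
L_4(5) = (10)·(8)·(3)·(2)/[(9)·(7)·(2)·(1)] = 80/21
Sum: (-7)·(1/21) + 8·(-1/7) + (-1)·(16/7) + 9·(-5) + 6·(80/21) = -544/21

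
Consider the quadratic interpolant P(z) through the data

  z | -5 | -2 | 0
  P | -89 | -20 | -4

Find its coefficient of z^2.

The leading coefficient equals the top divided difference P[-5,-2,0].
P[-5,-2] = (-20 - (-89)) / (-2 - (-5)) = 23
P[-2,0] = (-4 - (-20)) / (0 - (-2)) = 8
P[-5,-2,0] = (8 - 23) / (0 - (-5)) = -3

-3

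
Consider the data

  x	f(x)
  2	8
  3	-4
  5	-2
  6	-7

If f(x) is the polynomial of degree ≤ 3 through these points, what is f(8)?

-153/2

Using Newton's divided-difference form:
f[2,3] = (-4 - 8) / (3 - 2) = -12
f[3,5] = (-2 - (-4)) / (5 - 3) = 1
f[5,6] = (-7 - (-2)) / (6 - 5) = -5
f[2,3,5] = (1 - (-12)) / (5 - 2) = 13/3
f[3,5,6] = (-5 - 1) / (6 - 3) = -2
f[2,3,5,6] = (-2 - 13/3) / (6 - 2) = -19/12
f(8) = 8 + (-12)·(6) + (13/3)·(6)·(5) + (-19/12)·(6)·(5)·(3) = -153/2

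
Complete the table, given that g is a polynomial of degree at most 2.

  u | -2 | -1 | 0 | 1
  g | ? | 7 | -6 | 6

The 3 known values determine g uniquely (degree ≤ 2).
L_0(-2) = (-2)·(-3)/[(-1)·(-2)] = 3
L_1(-2) = (-1)·(-3)/[(1)·(-1)] = -3
L_2(-2) = (-1)·(-2)/[(2)·(1)] = 1
Sum: 7·(3) + (-6)·(-3) + 6·(1) = 45

45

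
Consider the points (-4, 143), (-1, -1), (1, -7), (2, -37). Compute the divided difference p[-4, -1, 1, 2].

-3

p[-4,-1] = (-1 - 143) / (-1 - (-4)) = -48
p[-1,1] = (-7 - (-1)) / (1 - (-1)) = -3
p[1,2] = (-37 - (-7)) / (2 - 1) = -30
p[-4,-1,1] = (-3 - (-48)) / (1 - (-4)) = 9
p[-1,1,2] = (-30 - (-3)) / (2 - (-1)) = -9
p[-4,-1,1,2] = (-9 - 9) / (2 - (-4)) = -3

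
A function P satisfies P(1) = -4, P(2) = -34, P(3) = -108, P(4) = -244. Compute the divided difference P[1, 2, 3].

-22

P[1,2] = (-34 - (-4)) / (2 - 1) = -30
P[2,3] = (-108 - (-34)) / (3 - 2) = -74
P[1,2,3] = (-74 - (-30)) / (3 - 1) = -22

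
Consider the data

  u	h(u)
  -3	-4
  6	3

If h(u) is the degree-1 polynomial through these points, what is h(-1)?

-22/9

Evaluate each Lagrange basis at u = -1:
L_0(-1) = (-7)/[(-9)] = 7/9
L_1(-1) = (2)/[(9)] = 2/9
Sum: (-4)·(7/9) + 3·(2/9) = -22/9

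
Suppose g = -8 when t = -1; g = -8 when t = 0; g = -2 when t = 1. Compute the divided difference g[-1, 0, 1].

g[-1,0] = (-8 - (-8)) / (0 - (-1)) = 0
g[0,1] = (-2 - (-8)) / (1 - 0) = 6
g[-1,0,1] = (6 - 0) / (1 - (-1)) = 3

3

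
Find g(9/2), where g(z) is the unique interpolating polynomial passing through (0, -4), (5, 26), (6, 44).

37/2

Using Newton's divided-difference form:
g[0,5] = (26 - (-4)) / (5 - 0) = 6
g[5,6] = (44 - 26) / (6 - 5) = 18
g[0,5,6] = (18 - 6) / (6 - 0) = 2
g(9/2) = -4 + 6·(9/2) + 2·(9/2)·(-1/2) = 37/2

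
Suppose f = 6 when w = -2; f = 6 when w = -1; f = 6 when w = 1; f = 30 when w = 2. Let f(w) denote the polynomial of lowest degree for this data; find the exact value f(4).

L_0(4) = (5)·(3)·(2)/[(-1)·(-3)·(-4)] = -5/2
L_1(4) = (6)·(3)·(2)/[(1)·(-2)·(-3)] = 6
L_2(4) = (6)·(5)·(2)/[(3)·(2)·(-1)] = -10
L_3(4) = (6)·(5)·(3)/[(4)·(3)·(1)] = 15/2
Sum: 6·(-5/2) + 6·(6) + 6·(-10) + 30·(15/2) = 186

186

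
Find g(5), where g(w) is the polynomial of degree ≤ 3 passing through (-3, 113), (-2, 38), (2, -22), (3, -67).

-319

Evaluate each Lagrange basis at w = 5:
L_0(5) = (7)·(3)·(2)/[(-1)·(-5)·(-6)] = -7/5
L_1(5) = (8)·(3)·(2)/[(1)·(-4)·(-5)] = 12/5
L_2(5) = (8)·(7)·(2)/[(5)·(4)·(-1)] = -28/5
L_3(5) = (8)·(7)·(3)/[(6)·(5)·(1)] = 28/5
Sum: 113·(-7/5) + 38·(12/5) + (-22)·(-28/5) + (-67)·(28/5) = -319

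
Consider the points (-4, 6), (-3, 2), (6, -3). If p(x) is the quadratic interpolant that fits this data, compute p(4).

-302/45

Using Newton's divided-difference form:
p[-4,-3] = (2 - 6) / (-3 - (-4)) = -4
p[-3,6] = (-3 - 2) / (6 - (-3)) = -5/9
p[-4,-3,6] = (-5/9 - (-4)) / (6 - (-4)) = 31/90
p(4) = 6 + (-4)·(8) + (31/90)·(8)·(7) = -302/45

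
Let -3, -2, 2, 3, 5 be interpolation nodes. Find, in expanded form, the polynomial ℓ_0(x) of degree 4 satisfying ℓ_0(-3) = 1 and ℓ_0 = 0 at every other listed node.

ℓ_0(x) = (1/240)x^4 - (1/30)x^3 + (11/240)x^2 + (2/15)x - 1/4

ℓ_0(x) = (x + 2)(x - 2)(x - 3)(x - 5) / [(-1)·(-5)·(-6)·(-8)]
       = (x^4 - 8x^3 + 11x^2 + 32x - 60) / (240)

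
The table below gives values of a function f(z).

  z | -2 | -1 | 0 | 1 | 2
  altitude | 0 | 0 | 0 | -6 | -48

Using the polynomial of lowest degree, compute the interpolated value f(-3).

Evaluate each Lagrange basis at z = -3:
L_0(-3) = (-2)·(-3)·(-4)·(-5)/[(-1)·(-2)·(-3)·(-4)] = 5
L_1(-3) = (-1)·(-3)·(-4)·(-5)/[(1)·(-1)·(-2)·(-3)] = -10
L_2(-3) = (-1)·(-2)·(-4)·(-5)/[(2)·(1)·(-1)·(-2)] = 10
L_3(-3) = (-1)·(-2)·(-3)·(-5)/[(3)·(2)·(1)·(-1)] = -5
L_4(-3) = (-1)·(-2)·(-3)·(-4)/[(4)·(3)·(2)·(1)] = 1
Sum: 0 + 0 + 0 + (-6)·(-5) + (-48)·(1) = -18

-18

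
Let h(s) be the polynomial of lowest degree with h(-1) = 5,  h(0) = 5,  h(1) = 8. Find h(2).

14

Using Newton's divided-difference form:
h[-1,0] = (5 - 5) / (0 - (-1)) = 0
h[0,1] = (8 - 5) / (1 - 0) = 3
h[-1,0,1] = (3 - 0) / (1 - (-1)) = 3/2
h(2) = 5 + 0·(3) + (3/2)·(3)·(2) = 14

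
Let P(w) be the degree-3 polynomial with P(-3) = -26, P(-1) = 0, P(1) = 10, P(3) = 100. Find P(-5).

-164

L_0(-5) = (-4)·(-6)·(-8)/[(-2)·(-4)·(-6)] = 4
L_1(-5) = (-2)·(-6)·(-8)/[(2)·(-2)·(-4)] = -6
L_2(-5) = (-2)·(-4)·(-8)/[(4)·(2)·(-2)] = 4
L_3(-5) = (-2)·(-4)·(-6)/[(6)·(4)·(2)] = -1
Sum: (-26)·(4) + 0 + 10·(4) + 100·(-1) = -164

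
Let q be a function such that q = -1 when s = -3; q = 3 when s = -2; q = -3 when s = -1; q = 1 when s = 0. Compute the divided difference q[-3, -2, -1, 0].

q[-3,-2] = (3 - (-1)) / (-2 - (-3)) = 4
q[-2,-1] = (-3 - 3) / (-1 - (-2)) = -6
q[-1,0] = (1 - (-3)) / (0 - (-1)) = 4
q[-3,-2,-1] = (-6 - 4) / (-1 - (-3)) = -5
q[-2,-1,0] = (4 - (-6)) / (0 - (-2)) = 5
q[-3,-2,-1,0] = (5 - (-5)) / (0 - (-3)) = 10/3

10/3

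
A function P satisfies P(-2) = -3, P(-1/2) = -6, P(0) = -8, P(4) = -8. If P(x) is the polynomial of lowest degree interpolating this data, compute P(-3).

-211/36

Evaluate each Lagrange basis at x = -3:
L_0(-3) = (-5/2)·(-3)·(-7)/[(-3/2)·(-2)·(-6)] = 35/12
L_1(-3) = (-1)·(-3)·(-7)/[(3/2)·(-1/2)·(-9/2)] = -56/9
L_2(-3) = (-1)·(-5/2)·(-7)/[(2)·(1/2)·(-4)] = 35/8
L_3(-3) = (-1)·(-5/2)·(-3)/[(6)·(9/2)·(4)] = -5/72
Sum: (-3)·(35/12) + (-6)·(-56/9) + (-8)·(35/8) + (-8)·(-5/72) = -211/36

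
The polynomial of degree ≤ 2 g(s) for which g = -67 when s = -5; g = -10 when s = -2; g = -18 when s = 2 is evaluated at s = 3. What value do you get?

-35

Using Newton's divided-difference form:
g[-5,-2] = (-10 - (-67)) / (-2 - (-5)) = 19
g[-2,2] = (-18 - (-10)) / (2 - (-2)) = -2
g[-5,-2,2] = (-2 - 19) / (2 - (-5)) = -3
g(3) = -67 + 19·(8) + (-3)·(8)·(5) = -35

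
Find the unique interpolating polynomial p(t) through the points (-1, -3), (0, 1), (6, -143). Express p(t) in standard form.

p(t) = -4t^2 + 1

Newton's divided differences:
p[-1,0] = (1 - (-3)) / (0 - (-1)) = 4
p[0,6] = (-143 - 1) / (6 - 0) = -24
p[-1,0,6] = (-24 - 4) / (6 - (-1)) = -4
p(t) = -3 + 4·(t + 1) + (-4)·(t + 1)t
Expanding: p(t) = -4t^2 + 1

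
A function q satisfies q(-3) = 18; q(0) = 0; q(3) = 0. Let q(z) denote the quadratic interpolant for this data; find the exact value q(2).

Using Newton's divided-difference form:
q[-3,0] = (0 - 18) / (0 - (-3)) = -6
q[0,3] = (0 - 0) / (3 - 0) = 0
q[-3,0,3] = (0 - (-6)) / (3 - (-3)) = 1
q(2) = 18 + (-6)·(5) + 1·(5)·(2) = -2

-2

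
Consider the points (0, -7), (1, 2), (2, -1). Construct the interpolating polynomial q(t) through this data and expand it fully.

Build the Lagrange basis polynomials:
L_0(t) = (t - 1)(t - 2) / [2] = (1/2)t^2 - (3/2)t + 1
L_1(t) = t(t - 2) / [-1] = -t^2 + 2t
L_2(t) = t(t - 1) / [2] = (1/2)t^2 - (1/2)t
q(t) = (-7)·L_0 + 2·L_1 + (-1)·L_2
  (-7)·L_0(t) = -(7/2)t^2 + (21/2)t - 7
  2·L_1(t) = -2t^2 + 4t
  (-1)·L_2(t) = -(1/2)t^2 + (1/2)t
Adding term by term: -6t^2 + 15t - 7

q(t) = -6t^2 + 15t - 7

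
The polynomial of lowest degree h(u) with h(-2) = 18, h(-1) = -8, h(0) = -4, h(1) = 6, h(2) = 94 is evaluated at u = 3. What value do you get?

Evaluate each Lagrange basis at u = 3:
L_0(3) = (4)·(3)·(2)·(1)/[(-1)·(-2)·(-3)·(-4)] = 1
L_1(3) = (5)·(3)·(2)·(1)/[(1)·(-1)·(-2)·(-3)] = -5
L_2(3) = (5)·(4)·(2)·(1)/[(2)·(1)·(-1)·(-2)] = 10
L_3(3) = (5)·(4)·(3)·(1)/[(3)·(2)·(1)·(-1)] = -10
L_4(3) = (5)·(4)·(3)·(2)/[(4)·(3)·(2)·(1)] = 5
Sum: 18·(1) + (-8)·(-5) + (-4)·(10) + 6·(-10) + 94·(5) = 428

428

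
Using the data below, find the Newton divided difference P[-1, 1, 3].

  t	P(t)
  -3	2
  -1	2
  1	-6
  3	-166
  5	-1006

P[-1,1] = (-6 - 2) / (1 - (-1)) = -4
P[1,3] = (-166 - (-6)) / (3 - 1) = -80
P[-1,1,3] = (-80 - (-4)) / (3 - (-1)) = -19

-19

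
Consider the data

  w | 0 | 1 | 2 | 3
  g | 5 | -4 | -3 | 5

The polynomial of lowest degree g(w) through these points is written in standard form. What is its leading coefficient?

-1/2

L_0(w) = (w - 1)(w - 2)(w - 3) / [-6] = -(1/6)w^3 + w^2 - (11/6)w + 1
L_1(w) = w(w - 2)(w - 3) / [2] = (1/2)w^3 - (5/2)w^2 + 3w
L_2(w) = w(w - 1)(w - 3) / [-2] = -(1/2)w^3 + 2w^2 - (3/2)w
L_3(w) = w(w - 1)(w - 2) / [6] = (1/6)w^3 - (1/2)w^2 + (1/3)w
g(w) = 5·L_0 + (-4)·L_1 + (-3)·L_2 + 5·L_3
Only the coefficient of w^3 is needed; take it from each L_i and combine:
5·(-1/6) + (-4)·(1/2) + (-3)·(-1/2) + 5·(1/6) = -1/2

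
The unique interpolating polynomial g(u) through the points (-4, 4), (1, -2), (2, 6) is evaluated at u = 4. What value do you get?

156/5

Evaluate each Lagrange basis at u = 4:
L_0(4) = (3)·(2)/[(-5)·(-6)] = 1/5
L_1(4) = (8)·(2)/[(5)·(-1)] = -16/5
L_2(4) = (8)·(3)/[(6)·(1)] = 4
Sum: 4·(1/5) + (-2)·(-16/5) + 6·(4) = 156/5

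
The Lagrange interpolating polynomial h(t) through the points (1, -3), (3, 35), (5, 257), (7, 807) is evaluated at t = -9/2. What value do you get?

-2675/8

Evaluate each Lagrange basis at t = -9/2:
L_0(-9/2) = (-15/2)·(-19/2)·(-23/2)/[(-2)·(-4)·(-6)] = 2185/128
L_1(-9/2) = (-11/2)·(-19/2)·(-23/2)/[(2)·(-2)·(-4)] = -4807/128
L_2(-9/2) = (-11/2)·(-15/2)·(-23/2)/[(4)·(2)·(-2)] = 3795/128
L_3(-9/2) = (-11/2)·(-15/2)·(-19/2)/[(6)·(4)·(2)] = -1045/128
Sum: (-3)·(2185/128) + 35·(-4807/128) + 257·(3795/128) + 807·(-1045/128) = -2675/8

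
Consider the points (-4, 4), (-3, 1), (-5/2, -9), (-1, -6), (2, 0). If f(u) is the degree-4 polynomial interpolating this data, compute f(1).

L_0(1) = (4)·(7/2)·(2)·(-1)/[(-1)·(-3/2)·(-3)·(-6)] = -28/27
L_1(1) = (5)·(7/2)·(2)·(-1)/[(1)·(-1/2)·(-2)·(-5)] = 7
L_2(1) = (5)·(4)·(2)·(-1)/[(3/2)·(1/2)·(-3/2)·(-9/2)] = -640/81
L_3(1) = (5)·(4)·(7/2)·(-1)/[(3)·(2)·(3/2)·(-3)] = 70/27
L_4(1) = (5)·(4)·(7/2)·(2)/[(6)·(5)·(9/2)·(3)] = 28/81
Sum: 4·(-28/27) + 1·(7) + (-9)·(-640/81) + (-6)·(70/27) + 0 = 1577/27

1577/27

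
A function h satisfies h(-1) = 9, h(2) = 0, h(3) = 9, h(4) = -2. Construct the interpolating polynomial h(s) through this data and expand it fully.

h(s) = -(13/5)s^3 + (67/5)s^2 - (43/5)s - 78/5

L_0(s) = (s - 2)(s - 3)(s - 4) / [-60] = -(1/60)s^3 + (3/20)s^2 - (13/30)s + 2/5
L_1(s) = (s + 1)(s - 3)(s - 4) / [6] = (1/6)s^3 - s^2 + (5/6)s + 2
L_2(s) = (s + 1)(s - 2)(s - 4) / [-4] = -(1/4)s^3 + (5/4)s^2 - (1/2)s - 2
L_3(s) = (s + 1)(s - 2)(s - 3) / [10] = (1/10)s^3 - (2/5)s^2 + (1/10)s + 3/5
h(s) = 9·L_0 + 0·L_1 + 9·L_2 + (-2)·L_3
  9·L_0(s) = -(3/20)s^3 + (27/20)s^2 - (39/10)s + 18/5
  0·L_1(s) = 0
  9·L_2(s) = -(9/4)s^3 + (45/4)s^2 - (9/2)s - 18
  (-2)·L_3(s) = -(1/5)s^3 + (4/5)s^2 - (1/5)s - 6/5
Adding term by term: -(13/5)s^3 + (67/5)s^2 - (43/5)s - 78/5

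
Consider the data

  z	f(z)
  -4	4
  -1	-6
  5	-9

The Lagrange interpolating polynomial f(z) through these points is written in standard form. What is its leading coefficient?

L_0(z) = (z + 1)(z - 5) / [27] = (1/27)z^2 - (4/27)z - 5/27
L_1(z) = (z + 4)(z - 5) / [-18] = -(1/18)z^2 + (1/18)z + 10/9
L_2(z) = (z + 4)(z + 1) / [54] = (1/54)z^2 + (5/54)z + 2/27
f(z) = 4·L_0 + (-6)·L_1 + (-9)·L_2
Only the coefficient of z^2 is needed; take it from each L_i and combine:
4·(1/27) + (-6)·(-1/18) + (-9)·(1/54) = 17/54

17/54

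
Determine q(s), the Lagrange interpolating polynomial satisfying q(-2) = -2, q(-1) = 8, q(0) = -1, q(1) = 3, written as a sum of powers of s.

q(s) = (16/3)s^3 + (13/2)s^2 - (47/6)s - 1

L_0(s) = (s + 1)s(s - 1) / [-6] = -(1/6)s^3 + (1/6)s
L_1(s) = (s + 2)s(s - 1) / [2] = (1/2)s^3 + (1/2)s^2 - s
L_2(s) = (s + 2)(s + 1)(s - 1) / [-2] = -(1/2)s^3 - s^2 + (1/2)s + 1
L_3(s) = (s + 2)(s + 1)s / [6] = (1/6)s^3 + (1/2)s^2 + (1/3)s
q(s) = (-2)·L_0 + 8·L_1 + (-1)·L_2 + 3·L_3
  (-2)·L_0(s) = (1/3)s^3 - (1/3)s
  8·L_1(s) = 4s^3 + 4s^2 - 8s
  (-1)·L_2(s) = (1/2)s^3 + s^2 - (1/2)s - 1
  3·L_3(s) = (1/2)s^3 + (3/2)s^2 + s
Adding term by term: (16/3)s^3 + (13/2)s^2 - (47/6)s - 1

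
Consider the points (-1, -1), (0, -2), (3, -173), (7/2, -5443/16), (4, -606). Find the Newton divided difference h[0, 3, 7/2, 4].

-59/2

h[0,3] = (-173 - (-2)) / (3 - 0) = -57
h[3,7/2] = (-5443/16 - (-173)) / (7/2 - 3) = -2675/8
h[7/2,4] = (-606 - (-5443/16)) / (4 - 7/2) = -4253/8
h[0,3,7/2] = (-2675/8 - (-57)) / (7/2 - 0) = -317/4
h[3,7/2,4] = (-4253/8 - (-2675/8)) / (4 - 3) = -789/4
h[0,3,7/2,4] = (-789/4 - (-317/4)) / (4 - 0) = -59/2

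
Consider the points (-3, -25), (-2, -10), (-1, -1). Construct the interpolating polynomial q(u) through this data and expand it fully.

q(u) = -3u^2 + 2

Build the Lagrange basis polynomials:
L_0(u) = (u + 2)(u + 1) / [2] = (1/2)u^2 + (3/2)u + 1
L_1(u) = (u + 3)(u + 1) / [-1] = -u^2 - 4u - 3
L_2(u) = (u + 3)(u + 2) / [2] = (1/2)u^2 + (5/2)u + 3
q(u) = (-25)·L_0 + (-10)·L_1 + (-1)·L_2
  (-25)·L_0(u) = -(25/2)u^2 - (75/2)u - 25
  (-10)·L_1(u) = 10u^2 + 40u + 30
  (-1)·L_2(u) = -(1/2)u^2 - (5/2)u - 3
Adding term by term: -3u^2 + 2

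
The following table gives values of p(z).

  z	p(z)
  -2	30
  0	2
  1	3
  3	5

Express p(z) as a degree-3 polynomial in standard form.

Newton's divided differences:
p[-2,0] = (2 - 30) / (0 - (-2)) = -14
p[0,1] = (3 - 2) / (1 - 0) = 1
p[1,3] = (5 - 3) / (3 - 1) = 1
p[-2,0,1] = (1 - (-14)) / (1 - (-2)) = 5
p[0,1,3] = (1 - 1) / (3 - 0) = 0
p[-2,0,1,3] = (0 - 5) / (3 - (-2)) = -1
p(z) = 30 + (-14)·(z + 2) + 5·(z + 2)z + (-1)·(z + 2)z(z - 1)
Expanding: p(z) = -z^3 + 4z^2 - 2z + 2

p(z) = -z^3 + 4z^2 - 2z + 2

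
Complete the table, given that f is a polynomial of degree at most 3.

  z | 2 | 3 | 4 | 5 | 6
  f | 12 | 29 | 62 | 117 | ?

200

The 4 known values determine f uniquely (degree ≤ 3).
L_0(6) = (3)·(2)·(1)/[(-1)·(-2)·(-3)] = -1
L_1(6) = (4)·(2)·(1)/[(1)·(-1)·(-2)] = 4
L_2(6) = (4)·(3)·(1)/[(2)·(1)·(-1)] = -6
L_3(6) = (4)·(3)·(2)/[(3)·(2)·(1)] = 4
Sum: 12·(-1) + 29·(4) + 62·(-6) + 117·(4) = 200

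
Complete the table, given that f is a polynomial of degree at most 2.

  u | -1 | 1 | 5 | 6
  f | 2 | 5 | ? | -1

61/35

The 3 known values determine f uniquely (degree ≤ 2).
L_0(5) = (4)·(-1)/[(-2)·(-7)] = -2/7
L_1(5) = (6)·(-1)/[(2)·(-5)] = 3/5
L_2(5) = (6)·(4)/[(7)·(5)] = 24/35
Sum: 2·(-2/7) + 5·(3/5) + (-1)·(24/35) = 61/35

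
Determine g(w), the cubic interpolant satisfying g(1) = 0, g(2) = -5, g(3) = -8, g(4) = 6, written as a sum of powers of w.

Build the Lagrange basis polynomials:
L_0(w) = (w - 2)(w - 3)(w - 4) / [-6] = -(1/6)w^3 + (3/2)w^2 - (13/3)w + 4
L_1(w) = (w - 1)(w - 3)(w - 4) / [2] = (1/2)w^3 - 4w^2 + (19/2)w - 6
L_2(w) = (w - 1)(w - 2)(w - 4) / [-2] = -(1/2)w^3 + (7/2)w^2 - 7w + 4
L_3(w) = (w - 1)(w - 2)(w - 3) / [6] = (1/6)w^3 - w^2 + (11/6)w - 1
g(w) = 0·L_0 + (-5)·L_1 + (-8)·L_2 + 6·L_3
  0·L_0(w) = 0
  (-5)·L_1(w) = -(5/2)w^3 + 20w^2 - (95/2)w + 30
  (-8)·L_2(w) = 4w^3 - 28w^2 + 56w - 32
  6·L_3(w) = w^3 - 6w^2 + 11w - 6
Adding term by term: (5/2)w^3 - 14w^2 + (39/2)w - 8

g(w) = (5/2)w^3 - 14w^2 + (39/2)w - 8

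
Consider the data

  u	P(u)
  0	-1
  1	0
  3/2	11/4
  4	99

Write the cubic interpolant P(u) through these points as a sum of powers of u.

P(u) = 2u^3 - 2u^2 + u - 1

L_0(u) = (u - 1)(u - 3/2)(u - 4) / [-6] = -(1/6)u^3 + (13/12)u^2 - (23/12)u + 1
L_1(u) = u(u - 3/2)(u - 4) / [3/2] = (2/3)u^3 - (11/3)u^2 + 4u
L_2(u) = u(u - 1)(u - 4) / [-15/8] = -(8/15)u^3 + (8/3)u^2 - (32/15)u
L_3(u) = u(u - 1)(u - 3/2) / [30] = (1/30)u^3 - (1/12)u^2 + (1/20)u
P(u) = (-1)·L_0 + 0·L_1 + (11/4)·L_2 + 99·L_3
  (-1)·L_0(u) = (1/6)u^3 - (13/12)u^2 + (23/12)u - 1
  0·L_1(u) = 0
  (11/4)·L_2(u) = -(22/15)u^3 + (22/3)u^2 - (88/15)u
  99·L_3(u) = (33/10)u^3 - (33/4)u^2 + (99/20)u
Adding term by term: 2u^3 - 2u^2 + u - 1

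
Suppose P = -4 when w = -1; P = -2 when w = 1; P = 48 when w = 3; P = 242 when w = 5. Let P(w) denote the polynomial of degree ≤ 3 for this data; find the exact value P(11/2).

1297/4

Evaluate each Lagrange basis at w = 11/2:
L_0(11/2) = (9/2)·(5/2)·(1/2)/[(-2)·(-4)·(-6)] = -15/128
L_1(11/2) = (13/2)·(5/2)·(1/2)/[(2)·(-2)·(-4)] = 65/128
L_2(11/2) = (13/2)·(9/2)·(1/2)/[(4)·(2)·(-2)] = -117/128
L_3(11/2) = (13/2)·(9/2)·(5/2)/[(6)·(4)·(2)] = 195/128
Sum: (-4)·(-15/128) + (-2)·(65/128) + 48·(-117/128) + 242·(195/128) = 1297/4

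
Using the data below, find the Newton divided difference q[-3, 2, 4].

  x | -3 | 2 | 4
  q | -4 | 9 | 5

-23/35

q[-3,2] = (9 - (-4)) / (2 - (-3)) = 13/5
q[2,4] = (5 - 9) / (4 - 2) = -2
q[-3,2,4] = (-2 - 13/5) / (4 - (-3)) = -23/35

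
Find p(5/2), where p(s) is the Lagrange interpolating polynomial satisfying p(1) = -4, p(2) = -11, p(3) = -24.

-67/4

Evaluate each Lagrange basis at s = 5/2:
L_0(5/2) = (1/2)·(-1/2)/[(-1)·(-2)] = -1/8
L_1(5/2) = (3/2)·(-1/2)/[(1)·(-1)] = 3/4
L_2(5/2) = (3/2)·(1/2)/[(2)·(1)] = 3/8
Sum: (-4)·(-1/8) + (-11)·(3/4) + (-24)·(3/8) = -67/4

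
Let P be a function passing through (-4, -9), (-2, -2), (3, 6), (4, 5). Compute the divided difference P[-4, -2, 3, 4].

-17/840

P[-4,-2] = (-2 - (-9)) / (-2 - (-4)) = 7/2
P[-2,3] = (6 - (-2)) / (3 - (-2)) = 8/5
P[3,4] = (5 - 6) / (4 - 3) = -1
P[-4,-2,3] = (8/5 - 7/2) / (3 - (-4)) = -19/70
P[-2,3,4] = (-1 - 8/5) / (4 - (-2)) = -13/30
P[-4,-2,3,4] = (-13/30 - (-19/70)) / (4 - (-4)) = -17/840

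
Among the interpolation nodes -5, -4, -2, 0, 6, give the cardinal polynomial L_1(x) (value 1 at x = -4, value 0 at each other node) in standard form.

L_1(x) = (x + 5)(x + 2)x(x - 6) / [(1)·(-2)·(-4)·(-10)]
       = (x^4 + x^3 - 32x^2 - 60x) / (-80)

L_1(x) = -(1/80)x^4 - (1/80)x^3 + (2/5)x^2 + (3/4)x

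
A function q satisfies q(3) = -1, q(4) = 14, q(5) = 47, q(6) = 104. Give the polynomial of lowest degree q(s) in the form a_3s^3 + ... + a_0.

Build the Lagrange basis polynomials:
L_0(s) = (s - 4)(s - 5)(s - 6) / [-6] = -(1/6)s^3 + (5/2)s^2 - (37/3)s + 20
L_1(s) = (s - 3)(s - 5)(s - 6) / [2] = (1/2)s^3 - 7s^2 + (63/2)s - 45
L_2(s) = (s - 3)(s - 4)(s - 6) / [-2] = -(1/2)s^3 + (13/2)s^2 - 27s + 36
L_3(s) = (s - 3)(s - 4)(s - 5) / [6] = (1/6)s^3 - 2s^2 + (47/6)s - 10
q(s) = (-1)·L_0 + 14·L_1 + 47·L_2 + 104·L_3
  (-1)·L_0(s) = (1/6)s^3 - (5/2)s^2 + (37/3)s - 20
  14·L_1(s) = 7s^3 - 98s^2 + 441s - 630
  47·L_2(s) = -(47/2)s^3 + (611/2)s^2 - 1269s + 1692
  104·L_3(s) = (52/3)s^3 - 208s^2 + (2444/3)s - 1040
Adding term by term: s^3 - 3s^2 - s + 2

q(s) = s^3 - 3s^2 - s + 2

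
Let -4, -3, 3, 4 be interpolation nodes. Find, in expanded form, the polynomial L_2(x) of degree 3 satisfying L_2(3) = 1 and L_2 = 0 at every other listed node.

L_2(x) = -(1/42)x^3 - (1/14)x^2 + (8/21)x + 8/7

L_2(x) = (x + 4)(x + 3)(x - 4) / [(7)·(6)·(-1)]
       = (x^3 + 3x^2 - 16x - 48) / (-42)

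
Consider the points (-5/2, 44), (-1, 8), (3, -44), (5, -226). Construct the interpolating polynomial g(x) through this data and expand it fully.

g(x) = -2x^3 + x^2 - x + 4

Build the Lagrange basis polynomials:
L_0(x) = (x + 1)(x - 3)(x - 5) / [-495/8] = -(8/495)x^3 + (56/495)x^2 - (56/495)x - 8/33
L_1(x) = (x + 5/2)(x - 3)(x - 5) / [36] = (1/36)x^3 - (11/72)x^2 - (5/36)x + 25/24
L_2(x) = (x + 5/2)(x + 1)(x - 5) / [-44] = -(1/44)x^3 + (3/88)x^2 + (15/44)x + 25/88
L_3(x) = (x + 5/2)(x + 1)(x - 3) / [90] = (1/90)x^3 + (1/180)x^2 - (4/45)x - 1/12
g(x) = 44·L_0 + 8·L_1 + (-44)·L_2 + (-226)·L_3
  44·L_0(x) = -(32/45)x^3 + (224/45)x^2 - (224/45)x - 32/3
  8·L_1(x) = (2/9)x^3 - (11/9)x^2 - (10/9)x + 25/3
  (-44)·L_2(x) = x^3 - (3/2)x^2 - 15x - 25/2
  (-226)·L_3(x) = -(113/45)x^3 - (113/90)x^2 + (904/45)x + 113/6
Adding term by term: -2x^3 + x^2 - x + 4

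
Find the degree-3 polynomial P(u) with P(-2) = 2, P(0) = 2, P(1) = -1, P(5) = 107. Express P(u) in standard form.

P(u) = u^3 - 4u + 2

Newton's divided differences:
P[-2,0] = (2 - 2) / (0 - (-2)) = 0
P[0,1] = (-1 - 2) / (1 - 0) = -3
P[1,5] = (107 - (-1)) / (5 - 1) = 27
P[-2,0,1] = (-3 - 0) / (1 - (-2)) = -1
P[0,1,5] = (27 - (-3)) / (5 - 0) = 6
P[-2,0,1,5] = (6 - (-1)) / (5 - (-2)) = 1
P(u) = 2 + (-1)·(u + 2)u + 1·(u + 2)u(u - 1)
Expanding: P(u) = u^3 - 4u + 2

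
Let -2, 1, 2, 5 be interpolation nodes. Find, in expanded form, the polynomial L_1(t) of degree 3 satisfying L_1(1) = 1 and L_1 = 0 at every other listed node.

L_1(t) = (1/12)t^3 - (5/12)t^2 - (1/3)t + 5/3

L_1(t) = (t + 2)(t - 2)(t - 5) / [(3)·(-1)·(-4)]
       = (t^3 - 5t^2 - 4t + 20) / (12)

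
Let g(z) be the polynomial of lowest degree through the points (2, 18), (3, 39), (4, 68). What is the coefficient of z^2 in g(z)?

4

Build the Lagrange basis polynomials:
L_0(z) = (z - 3)(z - 4) / [2] = (1/2)z^2 - (7/2)z + 6
L_1(z) = (z - 2)(z - 4) / [-1] = -z^2 + 6z - 8
L_2(z) = (z - 2)(z - 3) / [2] = (1/2)z^2 - (5/2)z + 3
g(z) = 18·L_0 + 39·L_1 + 68·L_2
Only the coefficient of z^2 is needed; take it from each L_i and combine:
18·(1/2) + 39·(-1) + 68·(1/2) = 4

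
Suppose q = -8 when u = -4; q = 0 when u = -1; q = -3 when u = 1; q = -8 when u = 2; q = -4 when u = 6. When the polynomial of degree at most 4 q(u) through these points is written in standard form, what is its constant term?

-68/525

Build the Lagrange basis polynomials:
L_0(u) = (u + 1)(u - 1)(u - 2)(u - 6) / [900] = (1/900)u^4 - (2/225)u^3 + (11/900)u^2 + (2/225)u - 1/75
L_1(u) = (u + 4)(u - 1)(u - 2)(u - 6) / [-126] = -(1/126)u^4 + (5/126)u^3 + (8/63)u^2 - (34/63)u + 8/21
L_2(u) = (u + 4)(u + 1)(u - 2)(u - 6) / [50] = (1/50)u^4 - (3/50)u^3 - (12/25)u^2 + (14/25)u + 24/25
L_3(u) = (u + 4)(u + 1)(u - 1)(u - 6) / [-72] = -(1/72)u^4 + (1/36)u^3 + (25/72)u^2 - (1/36)u - 1/3
L_4(u) = (u + 4)(u + 1)(u - 1)(u - 2) / [1400] = (1/1400)u^4 + (1/700)u^3 - (9/1400)u^2 - (1/700)u + 1/175
q(u) = (-8)·L_0 + 0·L_1 + (-3)·L_2 + (-8)·L_3 + (-4)·L_4
Only the constant term is needed; take it from each L_i and combine:
(-8)·(-1/75) + 0·(8/21) + (-3)·(24/25) + (-8)·(-1/3) + (-4)·(1/175) = -68/525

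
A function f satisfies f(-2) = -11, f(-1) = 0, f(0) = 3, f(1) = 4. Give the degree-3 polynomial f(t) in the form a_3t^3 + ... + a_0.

Build the Lagrange basis polynomials:
L_0(t) = (t + 1)t(t - 1) / [-6] = -(1/6)t^3 + (1/6)t
L_1(t) = (t + 2)t(t - 1) / [2] = (1/2)t^3 + (1/2)t^2 - t
L_2(t) = (t + 2)(t + 1)(t - 1) / [-2] = -(1/2)t^3 - t^2 + (1/2)t + 1
L_3(t) = (t + 2)(t + 1)t / [6] = (1/6)t^3 + (1/2)t^2 + (1/3)t
f(t) = (-11)·L_0 + 0·L_1 + 3·L_2 + 4·L_3
  (-11)·L_0(t) = (11/6)t^3 - (11/6)t
  0·L_1(t) = 0
  3·L_2(t) = -(3/2)t^3 - 3t^2 + (3/2)t + 3
  4·L_3(t) = (2/3)t^3 + 2t^2 + (4/3)t
Adding term by term: t^3 - t^2 + t + 3

f(t) = t^3 - t^2 + t + 3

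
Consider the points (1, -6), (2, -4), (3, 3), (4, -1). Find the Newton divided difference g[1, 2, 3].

g[1,2] = (-4 - (-6)) / (2 - 1) = 2
g[2,3] = (3 - (-4)) / (3 - 2) = 7
g[1,2,3] = (7 - 2) / (3 - 1) = 5/2

5/2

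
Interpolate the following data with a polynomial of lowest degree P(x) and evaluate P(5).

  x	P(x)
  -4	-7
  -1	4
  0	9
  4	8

Evaluate each Lagrange basis at x = 5:
L_0(5) = (6)·(5)·(1)/[(-3)·(-4)·(-8)] = -5/16
L_1(5) = (9)·(5)·(1)/[(3)·(-1)·(-5)] = 3
L_2(5) = (9)·(6)·(1)/[(4)·(1)·(-4)] = -27/8
L_3(5) = (9)·(6)·(5)/[(8)·(5)·(4)] = 27/16
Sum: (-7)·(-5/16) + 4·(3) + 9·(-27/8) + 8·(27/16) = -43/16

-43/16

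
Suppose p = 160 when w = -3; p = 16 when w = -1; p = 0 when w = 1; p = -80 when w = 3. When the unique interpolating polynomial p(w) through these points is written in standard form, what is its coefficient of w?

-4

L_0(w) = (w + 1)(w - 1)(w - 3) / [-48] = -(1/48)w^3 + (1/16)w^2 + (1/48)w - 1/16
L_1(w) = (w + 3)(w - 1)(w - 3) / [16] = (1/16)w^3 - (1/16)w^2 - (9/16)w + 9/16
L_2(w) = (w + 3)(w + 1)(w - 3) / [-16] = -(1/16)w^3 - (1/16)w^2 + (9/16)w + 9/16
L_3(w) = (w + 3)(w + 1)(w - 1) / [48] = (1/48)w^3 + (1/16)w^2 - (1/48)w - 1/16
p(w) = 160·L_0 + 16·L_1 + 0·L_2 + (-80)·L_3
Only the coefficient of w is needed; take it from each L_i and combine:
160·(1/48) + 16·(-9/16) + 0·(9/16) + (-80)·(-1/48) = -4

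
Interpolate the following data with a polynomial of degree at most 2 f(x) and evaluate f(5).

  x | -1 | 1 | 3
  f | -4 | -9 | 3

32

Evaluate each Lagrange basis at x = 5:
L_0(5) = (4)·(2)/[(-2)·(-4)] = 1
L_1(5) = (6)·(2)/[(2)·(-2)] = -3
L_2(5) = (6)·(4)/[(4)·(2)] = 3
Sum: (-4)·(1) + (-9)·(-3) + 3·(3) = 32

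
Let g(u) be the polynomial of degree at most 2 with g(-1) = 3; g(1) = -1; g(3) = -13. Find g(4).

-22

Evaluate each Lagrange basis at u = 4:
L_0(4) = (3)·(1)/[(-2)·(-4)] = 3/8
L_1(4) = (5)·(1)/[(2)·(-2)] = -5/4
L_2(4) = (5)·(3)/[(4)·(2)] = 15/8
Sum: 3·(3/8) + (-1)·(-5/4) + (-13)·(15/8) = -22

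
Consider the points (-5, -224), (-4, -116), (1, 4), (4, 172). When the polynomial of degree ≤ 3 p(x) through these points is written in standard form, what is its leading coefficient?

2

Build the Lagrange basis polynomials:
L_0(x) = (x + 4)(x - 1)(x - 4) / [-54] = -(1/54)x^3 + (1/54)x^2 + (8/27)x - 8/27
L_1(x) = (x + 5)(x - 1)(x - 4) / [40] = (1/40)x^3 - (21/40)x + 1/2
L_2(x) = (x + 5)(x + 4)(x - 4) / [-90] = -(1/90)x^3 - (1/18)x^2 + (8/45)x + 8/9
L_3(x) = (x + 5)(x + 4)(x - 1) / [216] = (1/216)x^3 + (1/27)x^2 + (11/216)x - 5/54
p(x) = (-224)·L_0 + (-116)·L_1 + 4·L_2 + 172·L_3
Only the coefficient of x^3 is needed; take it from each L_i and combine:
(-224)·(-1/54) + (-116)·(1/40) + 4·(-1/90) + 172·(1/216) = 2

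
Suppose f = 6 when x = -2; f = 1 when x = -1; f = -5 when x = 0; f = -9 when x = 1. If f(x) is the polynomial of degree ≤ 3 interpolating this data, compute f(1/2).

-119/16

L_0(1/2) = (3/2)·(1/2)·(-1/2)/[(-1)·(-2)·(-3)] = 1/16
L_1(1/2) = (5/2)·(1/2)·(-1/2)/[(1)·(-1)·(-2)] = -5/16
L_2(1/2) = (5/2)·(3/2)·(-1/2)/[(2)·(1)·(-1)] = 15/16
L_3(1/2) = (5/2)·(3/2)·(1/2)/[(3)·(2)·(1)] = 5/16
Sum: 6·(1/16) + 1·(-5/16) + (-5)·(15/16) + (-9)·(5/16) = -119/16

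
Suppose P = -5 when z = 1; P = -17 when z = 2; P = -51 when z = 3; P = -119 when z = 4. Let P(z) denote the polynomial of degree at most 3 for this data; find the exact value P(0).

Using Newton's divided-difference form:
P[1,2] = (-17 - (-5)) / (2 - 1) = -12
P[2,3] = (-51 - (-17)) / (3 - 2) = -34
P[3,4] = (-119 - (-51)) / (4 - 3) = -68
P[1,2,3] = (-34 - (-12)) / (3 - 1) = -11
P[2,3,4] = (-68 - (-34)) / (4 - 2) = -17
P[1,2,3,4] = (-17 - (-11)) / (4 - 1) = -2
P(0) = -5 + (-12)·(-1) + (-11)·(-1)·(-2) + (-2)·(-1)·(-2)·(-3) = -3

-3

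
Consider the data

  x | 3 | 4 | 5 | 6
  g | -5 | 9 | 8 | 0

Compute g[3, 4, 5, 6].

g[3,4] = (9 - (-5)) / (4 - 3) = 14
g[4,5] = (8 - 9) / (5 - 4) = -1
g[5,6] = (0 - 8) / (6 - 5) = -8
g[3,4,5] = (-1 - 14) / (5 - 3) = -15/2
g[4,5,6] = (-8 - (-1)) / (6 - 4) = -7/2
g[3,4,5,6] = (-7/2 - (-15/2)) / (6 - 3) = 4/3

4/3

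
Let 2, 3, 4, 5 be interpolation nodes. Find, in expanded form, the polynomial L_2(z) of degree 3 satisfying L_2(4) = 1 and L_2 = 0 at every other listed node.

L_2(z) = (z - 2)(z - 3)(z - 5) / [(2)·(1)·(-1)]
       = (z^3 - 10z^2 + 31z - 30) / (-2)

L_2(z) = -(1/2)z^3 + 5z^2 - (31/2)z + 15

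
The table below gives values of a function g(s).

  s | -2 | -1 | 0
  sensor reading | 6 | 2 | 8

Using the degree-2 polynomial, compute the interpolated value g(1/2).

59/4

L_0(1/2) = (3/2)·(1/2)/[(-1)·(-2)] = 3/8
L_1(1/2) = (5/2)·(1/2)/[(1)·(-1)] = -5/4
L_2(1/2) = (5/2)·(3/2)/[(2)·(1)] = 15/8
Sum: 6·(3/8) + 2·(-5/4) + 8·(15/8) = 59/4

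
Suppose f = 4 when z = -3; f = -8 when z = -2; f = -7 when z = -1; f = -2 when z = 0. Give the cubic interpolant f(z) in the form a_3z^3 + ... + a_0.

Build the Lagrange basis polynomials:
L_0(z) = (z + 2)(z + 1)z / [-6] = -(1/6)z^3 - (1/2)z^2 - (1/3)z
L_1(z) = (z + 3)(z + 1)z / [2] = (1/2)z^3 + 2z^2 + (3/2)z
L_2(z) = (z + 3)(z + 2)z / [-2] = -(1/2)z^3 - (5/2)z^2 - 3z
L_3(z) = (z + 3)(z + 2)(z + 1) / [6] = (1/6)z^3 + z^2 + (11/6)z + 1
f(z) = 4·L_0 + (-8)·L_1 + (-7)·L_2 + (-2)·L_3
  4·L_0(z) = -(2/3)z^3 - 2z^2 - (4/3)z
  (-8)·L_1(z) = -4z^3 - 16z^2 - 12z
  (-7)·L_2(z) = (7/2)z^3 + (35/2)z^2 + 21z
  (-2)·L_3(z) = -(1/3)z^3 - 2z^2 - (11/3)z - 2
Adding term by term: -(3/2)z^3 - (5/2)z^2 + 4z - 2

f(z) = -(3/2)z^3 - (5/2)z^2 + 4z - 2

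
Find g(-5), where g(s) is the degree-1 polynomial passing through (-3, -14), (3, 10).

L_0(-5) = (-8)/[(-6)] = 4/3
L_1(-5) = (-2)/[(6)] = -1/3
Sum: (-14)·(4/3) + 10·(-1/3) = -22

-22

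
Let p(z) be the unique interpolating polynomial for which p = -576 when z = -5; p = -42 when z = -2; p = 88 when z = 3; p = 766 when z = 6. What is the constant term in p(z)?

4

Build the Lagrange basis polynomials:
L_0(z) = (z + 2)(z - 3)(z - 6) / [-264] = -(1/264)z^3 + (7/264)z^2 - 3/22
L_1(z) = (z + 5)(z - 3)(z - 6) / [120] = (1/120)z^3 - (1/30)z^2 - (9/40)z + 3/4
L_2(z) = (z + 5)(z + 2)(z - 6) / [-120] = -(1/120)z^3 - (1/120)z^2 + (4/15)z + 1/2
L_3(z) = (z + 5)(z + 2)(z - 3) / [264] = (1/264)z^3 + (1/66)z^2 - (1/24)z - 5/44
p(z) = (-576)·L_0 + (-42)·L_1 + 88·L_2 + 766·L_3
Only the constant term is needed; take it from each L_i and combine:
(-576)·(-3/22) + (-42)·(3/4) + 88·(1/2) + 766·(-5/44) = 4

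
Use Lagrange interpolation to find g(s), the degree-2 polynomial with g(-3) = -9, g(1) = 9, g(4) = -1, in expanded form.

L_0(s) = (s - 1)(s - 4) / [28] = (1/28)s^2 - (5/28)s + 1/7
L_1(s) = (s + 3)(s - 4) / [-12] = -(1/12)s^2 + (1/12)s + 1
L_2(s) = (s + 3)(s - 1) / [21] = (1/21)s^2 + (2/21)s - 1/7
g(s) = (-9)·L_0 + 9·L_1 + (-1)·L_2
  (-9)·L_0(s) = -(9/28)s^2 + (45/28)s - 9/7
  9·L_1(s) = -(3/4)s^2 + (3/4)s + 9
  (-1)·L_2(s) = -(1/21)s^2 - (2/21)s + 1/7
Adding term by term: -(47/42)s^2 + (95/42)s + 55/7

g(s) = -(47/42)s^2 + (95/42)s + 55/7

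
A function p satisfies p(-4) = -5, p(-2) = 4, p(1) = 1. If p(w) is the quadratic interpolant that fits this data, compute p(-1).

26/5

Evaluate each Lagrange basis at w = -1:
L_0(-1) = (1)·(-2)/[(-2)·(-5)] = -1/5
L_1(-1) = (3)·(-2)/[(2)·(-3)] = 1
L_2(-1) = (3)·(1)/[(5)·(3)] = 1/5
Sum: (-5)·(-1/5) + 4·(1) + 1·(1/5) = 26/5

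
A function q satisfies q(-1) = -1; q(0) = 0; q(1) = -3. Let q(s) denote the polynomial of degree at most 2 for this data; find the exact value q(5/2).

-15

L_0(5/2) = (5/2)·(3/2)/[(-1)·(-2)] = 15/8
L_1(5/2) = (7/2)·(3/2)/[(1)·(-1)] = -21/4
L_2(5/2) = (7/2)·(5/2)/[(2)·(1)] = 35/8
Sum: (-1)·(15/8) + 0 + (-3)·(35/8) = -15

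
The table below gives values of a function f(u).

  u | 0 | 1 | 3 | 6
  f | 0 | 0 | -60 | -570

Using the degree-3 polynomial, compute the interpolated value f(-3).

Evaluate each Lagrange basis at u = -3:
L_0(-3) = (-4)·(-6)·(-9)/[(-1)·(-3)·(-6)] = 12
L_1(-3) = (-3)·(-6)·(-9)/[(1)·(-2)·(-5)] = -81/5
L_2(-3) = (-3)·(-4)·(-9)/[(3)·(2)·(-3)] = 6
L_3(-3) = (-3)·(-4)·(-6)/[(6)·(5)·(3)] = -4/5
Sum: 0 + 0 + (-60)·(6) + (-570)·(-4/5) = 96

96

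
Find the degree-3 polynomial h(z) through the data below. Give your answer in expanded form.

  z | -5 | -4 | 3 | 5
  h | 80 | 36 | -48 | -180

Build the Lagrange basis polynomials:
L_0(z) = (z + 4)(z - 3)(z - 5) / [-80] = -(1/80)z^3 + (1/20)z^2 + (17/80)z - 3/4
L_1(z) = (z + 5)(z - 3)(z - 5) / [63] = (1/63)z^3 - (1/21)z^2 - (25/63)z + 25/21
L_2(z) = (z + 5)(z + 4)(z - 5) / [-112] = -(1/112)z^3 - (1/28)z^2 + (25/112)z + 25/28
L_3(z) = (z + 5)(z + 4)(z - 3) / [180] = (1/180)z^3 + (1/30)z^2 - (7/180)z - 1/3
h(z) = 80·L_0 + 36·L_1 + (-48)·L_2 + (-180)·L_3
  80·L_0(z) = -z^3 + 4z^2 + 17z - 60
  36·L_1(z) = (4/7)z^3 - (12/7)z^2 - (100/7)z + 300/7
  (-48)·L_2(z) = (3/7)z^3 + (12/7)z^2 - (75/7)z - 300/7
  (-180)·L_3(z) = -z^3 - 6z^2 + 7z + 60
Adding term by term: -z^3 - 2z^2 - z

h(z) = -z^3 - 2z^2 - z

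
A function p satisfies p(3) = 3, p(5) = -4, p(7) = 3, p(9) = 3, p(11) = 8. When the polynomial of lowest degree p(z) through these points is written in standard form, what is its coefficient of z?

Build the Lagrange basis polynomials:
L_0(z) = (z - 5)(z - 7)(z - 9)(z - 11) / [384] = (1/384)z^4 - (1/12)z^3 + (187/192)z^2 - (59/12)z + 1155/128
L_1(z) = (z - 3)(z - 7)(z - 9)(z - 11) / [-96] = -(1/96)z^4 + (5/16)z^3 - (10/3)z^2 + (235/16)z - 693/32
L_2(z) = (z - 3)(z - 5)(z - 9)(z - 11) / [64] = (1/64)z^4 - (7/16)z^3 + (137/32)z^2 - (273/16)z + 1485/64
L_3(z) = (z - 3)(z - 5)(z - 7)(z - 11) / [-96] = -(1/96)z^4 + (13/48)z^3 - (59/24)z^2 + (443/48)z - 385/32
L_4(z) = (z - 3)(z - 5)(z - 7)(z - 9) / [384] = (1/384)z^4 - (1/16)z^3 + (103/192)z^2 - (31/16)z + 315/128
p(z) = 3·L_0 + (-4)·L_1 + 3·L_2 + 3·L_3 + 8·L_4
Only the coefficient of z is needed; take it from each L_i and combine:
3·(-59/12) + (-4)·(235/16) + 3·(-273/16) + 3·(443/48) + 8·(-31/16) = -225/2

-225/2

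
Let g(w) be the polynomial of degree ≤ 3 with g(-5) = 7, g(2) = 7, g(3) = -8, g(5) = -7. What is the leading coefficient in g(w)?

169/240

Build the Lagrange basis polynomials:
L_0(w) = (w - 2)(w - 3)(w - 5) / [-560] = -(1/560)w^3 + (1/56)w^2 - (31/560)w + 3/56
L_1(w) = (w + 5)(w - 3)(w - 5) / [21] = (1/21)w^3 - (1/7)w^2 - (25/21)w + 25/7
L_2(w) = (w + 5)(w - 2)(w - 5) / [-16] = -(1/16)w^3 + (1/8)w^2 + (25/16)w - 25/8
L_3(w) = (w + 5)(w - 2)(w - 3) / [60] = (1/60)w^3 - (19/60)w + 1/2
g(w) = 7·L_0 + 7·L_1 + (-8)·L_2 + (-7)·L_3
Only the coefficient of w^3 is needed; take it from each L_i and combine:
7·(-1/560) + 7·(1/21) + (-8)·(-1/16) + (-7)·(1/60) = 169/240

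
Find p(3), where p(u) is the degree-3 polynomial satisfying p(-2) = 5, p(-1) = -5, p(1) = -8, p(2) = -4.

Using Newton's divided-difference form:
p[-2,-1] = (-5 - 5) / (-1 - (-2)) = -10
p[-1,1] = (-8 - (-5)) / (1 - (-1)) = -3/2
p[1,2] = (-4 - (-8)) / (2 - 1) = 4
p[-2,-1,1] = (-3/2 - (-10)) / (1 - (-2)) = 17/6
p[-1,1,2] = (4 - (-3/2)) / (2 - (-1)) = 11/6
p[-2,-1,1,2] = (11/6 - 17/6) / (2 - (-2)) = -1/4
p(3) = 5 + (-10)·(5) + (17/6)·(5)·(4) + (-1/4)·(5)·(4)·(2) = 5/3

5/3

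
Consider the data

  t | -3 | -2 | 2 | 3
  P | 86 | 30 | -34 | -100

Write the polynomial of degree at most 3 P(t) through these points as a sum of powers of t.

L_0(t) = (t + 2)(t - 2)(t - 3) / [-30] = -(1/30)t^3 + (1/10)t^2 + (2/15)t - 2/5
L_1(t) = (t + 3)(t - 2)(t - 3) / [20] = (1/20)t^3 - (1/10)t^2 - (9/20)t + 9/10
L_2(t) = (t + 3)(t + 2)(t - 3) / [-20] = -(1/20)t^3 - (1/10)t^2 + (9/20)t + 9/10
L_3(t) = (t + 3)(t + 2)(t - 2) / [30] = (1/30)t^3 + (1/10)t^2 - (2/15)t - 2/5
P(t) = 86·L_0 + 30·L_1 + (-34)·L_2 + (-100)·L_3
  86·L_0(t) = -(43/15)t^3 + (43/5)t^2 + (172/15)t - 172/5
  30·L_1(t) = (3/2)t^3 - 3t^2 - (27/2)t + 27
  (-34)·L_2(t) = (17/10)t^3 + (17/5)t^2 - (153/10)t - 153/5
  (-100)·L_3(t) = -(10/3)t^3 - 10t^2 + (40/3)t + 40
Adding term by term: -3t^3 - t^2 - 4t + 2

P(t) = -3t^3 - t^2 - 4t + 2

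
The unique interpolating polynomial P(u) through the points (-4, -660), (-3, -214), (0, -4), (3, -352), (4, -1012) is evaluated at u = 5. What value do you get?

Using Newton's divided-difference form:
P[-4,-3] = (-214 - (-660)) / (-3 - (-4)) = 446
P[-3,0] = (-4 - (-214)) / (0 - (-3)) = 70
P[0,3] = (-352 - (-4)) / (3 - 0) = -116
P[3,4] = (-1012 - (-352)) / (4 - 3) = -660
P[-4,-3,0] = (70 - 446) / (0 - (-4)) = -94
P[-3,0,3] = (-116 - 70) / (3 - (-3)) = -31
P[0,3,4] = (-660 - (-116)) / (4 - 0) = -136
P[-4,-3,0,3] = (-31 - (-94)) / (3 - (-4)) = 9
P[-3,0,3,4] = (-136 - (-31)) / (4 - (-3)) = -15
P[-4,-3,0,3,4] = (-15 - 9) / (4 - (-4)) = -3
P(5) = -660 + 446·(9) + (-94)·(9)·(8) + 9·(9)·(8)·(5) + (-3)·(9)·(8)·(5)·(2) = -2334

-2334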